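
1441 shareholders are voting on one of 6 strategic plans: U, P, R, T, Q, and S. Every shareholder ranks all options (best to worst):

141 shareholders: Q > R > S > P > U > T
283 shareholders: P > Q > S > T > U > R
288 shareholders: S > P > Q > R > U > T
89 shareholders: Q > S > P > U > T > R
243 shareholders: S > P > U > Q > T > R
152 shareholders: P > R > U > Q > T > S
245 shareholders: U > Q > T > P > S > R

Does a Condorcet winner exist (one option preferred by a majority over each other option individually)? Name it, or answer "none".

Checking pairwise contests:
P beats U 1196–245.
S beats P 761–680.
U beats R 860–581.
U beats T 1158–283.
P beats Q 966–475.
Q beats S 910–531.
Every option loses at least one head-to-head, so there is no Condorcet winner.

none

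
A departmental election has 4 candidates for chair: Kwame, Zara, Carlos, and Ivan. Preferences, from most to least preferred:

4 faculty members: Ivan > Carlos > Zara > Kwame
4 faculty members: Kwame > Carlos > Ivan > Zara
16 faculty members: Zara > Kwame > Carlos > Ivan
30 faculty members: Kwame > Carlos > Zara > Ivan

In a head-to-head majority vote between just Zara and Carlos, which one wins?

Carlos

Voters preferring Zara to Carlos: 16; preferring Carlos to Zara: 38.
Carlos wins the head-to-head.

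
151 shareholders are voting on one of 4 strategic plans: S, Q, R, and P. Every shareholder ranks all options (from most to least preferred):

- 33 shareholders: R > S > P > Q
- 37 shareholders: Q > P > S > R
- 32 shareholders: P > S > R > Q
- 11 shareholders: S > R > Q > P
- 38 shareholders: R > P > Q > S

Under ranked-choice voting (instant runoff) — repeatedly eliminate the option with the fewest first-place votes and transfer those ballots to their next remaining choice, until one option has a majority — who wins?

Round 1: S 11, Q 37, R 71, P 32. Eliminate S.
Round 2: Q 37, R 82, P 32. R has a majority.

R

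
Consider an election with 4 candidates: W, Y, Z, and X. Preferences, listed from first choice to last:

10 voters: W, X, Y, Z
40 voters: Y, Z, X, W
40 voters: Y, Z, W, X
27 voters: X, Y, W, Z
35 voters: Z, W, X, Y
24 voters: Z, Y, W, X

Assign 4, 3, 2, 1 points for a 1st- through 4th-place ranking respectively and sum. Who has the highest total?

Y

W: 10·4 + 40·1 + 40·2 + 27·2 + 35·3 + 24·2 = 367
Y: 10·2 + 40·4 + 40·4 + 27·3 + 35·1 + 24·3 = 528
Z: 10·1 + 40·3 + 40·3 + 27·1 + 35·4 + 24·4 = 513
X: 10·3 + 40·2 + 40·1 + 27·4 + 35·2 + 24·1 = 352
Y has the highest Borda score (528).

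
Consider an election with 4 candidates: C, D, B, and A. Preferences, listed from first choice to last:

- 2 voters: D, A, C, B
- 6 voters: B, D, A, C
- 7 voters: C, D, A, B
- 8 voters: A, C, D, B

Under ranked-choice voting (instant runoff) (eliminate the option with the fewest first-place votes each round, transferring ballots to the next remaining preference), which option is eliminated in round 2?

B

Round 1: C 7, D 2, B 6, A 8. Eliminate D.
Round 2: C 7, B 6, A 10. Eliminate B.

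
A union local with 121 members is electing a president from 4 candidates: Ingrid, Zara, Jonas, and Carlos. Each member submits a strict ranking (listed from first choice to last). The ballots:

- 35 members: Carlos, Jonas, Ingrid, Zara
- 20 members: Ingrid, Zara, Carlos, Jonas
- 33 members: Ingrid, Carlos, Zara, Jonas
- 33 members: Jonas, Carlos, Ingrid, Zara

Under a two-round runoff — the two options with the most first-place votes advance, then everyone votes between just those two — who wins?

Carlos

Round 1 first-place votes: Ingrid 53, Zara 0, Jonas 33, Carlos 35.
Ingrid and Carlos advance.
Runoff: Ingrid is preferred to Carlos by 53 voters; Carlos by 68.
Carlos wins the runoff.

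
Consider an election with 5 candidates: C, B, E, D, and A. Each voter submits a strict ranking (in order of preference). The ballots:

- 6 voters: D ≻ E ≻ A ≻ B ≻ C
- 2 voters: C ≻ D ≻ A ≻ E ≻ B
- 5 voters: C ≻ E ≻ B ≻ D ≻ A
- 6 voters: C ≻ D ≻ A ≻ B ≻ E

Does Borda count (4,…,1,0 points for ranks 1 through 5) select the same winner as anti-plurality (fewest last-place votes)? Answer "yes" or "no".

Borda — scores: C 52, B 22, E 35, D 53, A 28. Winner: D.
Anti-plurality — last-place votes: C 6, B 2, E 6, D 0, A 5. Winner: D.
The two methods agree.

yes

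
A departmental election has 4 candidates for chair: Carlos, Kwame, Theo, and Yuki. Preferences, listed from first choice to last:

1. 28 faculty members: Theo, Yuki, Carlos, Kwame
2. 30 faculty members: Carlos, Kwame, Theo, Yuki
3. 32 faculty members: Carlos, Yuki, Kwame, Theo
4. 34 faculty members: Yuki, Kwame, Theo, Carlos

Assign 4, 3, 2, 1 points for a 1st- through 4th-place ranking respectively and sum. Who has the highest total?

Carlos: 28·2 + 30·4 + 32·4 + 34·1 = 338
Kwame: 28·1 + 30·3 + 32·2 + 34·3 = 284
Theo: 28·4 + 30·2 + 32·1 + 34·2 = 272
Yuki: 28·3 + 30·1 + 32·3 + 34·4 = 346
Yuki has the highest Borda score (346).

Yuki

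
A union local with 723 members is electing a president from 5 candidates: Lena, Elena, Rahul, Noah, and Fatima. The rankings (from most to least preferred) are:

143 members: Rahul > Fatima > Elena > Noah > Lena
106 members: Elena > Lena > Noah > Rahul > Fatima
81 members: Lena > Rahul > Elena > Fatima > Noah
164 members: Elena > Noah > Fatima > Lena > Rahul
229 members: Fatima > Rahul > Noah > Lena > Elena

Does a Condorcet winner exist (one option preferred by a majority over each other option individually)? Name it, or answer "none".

Fatima

Fatima vs Lena: 536–187 for Fatima.
Fatima vs Elena: 372–351 for Fatima.
Fatima vs Rahul: 393–330 for Fatima.
Fatima vs Noah: 453–270 for Fatima.
Fatima beats every other option head-to-head.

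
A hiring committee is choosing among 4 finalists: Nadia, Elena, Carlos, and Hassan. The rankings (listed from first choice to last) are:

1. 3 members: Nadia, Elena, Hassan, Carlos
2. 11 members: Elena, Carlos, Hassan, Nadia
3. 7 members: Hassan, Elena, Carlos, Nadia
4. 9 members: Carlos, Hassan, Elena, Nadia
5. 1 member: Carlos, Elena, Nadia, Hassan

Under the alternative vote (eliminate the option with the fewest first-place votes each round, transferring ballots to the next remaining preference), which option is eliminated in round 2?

Hassan

Round 1: Nadia 3, Elena 11, Carlos 10, Hassan 7. Eliminate Nadia.
Round 2: Elena 14, Carlos 10, Hassan 7. Eliminate Hassan.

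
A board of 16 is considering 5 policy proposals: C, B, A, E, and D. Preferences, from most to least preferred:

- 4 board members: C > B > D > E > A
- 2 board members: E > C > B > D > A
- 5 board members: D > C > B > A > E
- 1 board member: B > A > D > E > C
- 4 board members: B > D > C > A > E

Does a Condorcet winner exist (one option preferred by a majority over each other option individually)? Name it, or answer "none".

Checking pairwise contests:
D beats C 10–6.
C beats B 11–5.
C beats A 15–1.
C beats E 13–3.
B beats D 11–5.
Every option loses at least one head-to-head, so there is no Condorcet winner.

none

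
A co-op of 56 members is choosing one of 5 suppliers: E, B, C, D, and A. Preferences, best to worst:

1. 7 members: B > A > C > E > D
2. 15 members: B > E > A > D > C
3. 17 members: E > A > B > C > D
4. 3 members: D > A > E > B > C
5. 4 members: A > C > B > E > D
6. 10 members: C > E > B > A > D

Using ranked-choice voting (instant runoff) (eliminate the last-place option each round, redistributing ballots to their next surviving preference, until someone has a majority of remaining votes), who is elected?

E

Round 1: E 17, B 22, C 10, D 3, A 4. Eliminate D.
Round 2: E 17, B 22, C 10, A 7. Eliminate A.
Round 3: E 20, B 22, C 14. Eliminate C.
Round 4: E 30, B 26. E has a majority.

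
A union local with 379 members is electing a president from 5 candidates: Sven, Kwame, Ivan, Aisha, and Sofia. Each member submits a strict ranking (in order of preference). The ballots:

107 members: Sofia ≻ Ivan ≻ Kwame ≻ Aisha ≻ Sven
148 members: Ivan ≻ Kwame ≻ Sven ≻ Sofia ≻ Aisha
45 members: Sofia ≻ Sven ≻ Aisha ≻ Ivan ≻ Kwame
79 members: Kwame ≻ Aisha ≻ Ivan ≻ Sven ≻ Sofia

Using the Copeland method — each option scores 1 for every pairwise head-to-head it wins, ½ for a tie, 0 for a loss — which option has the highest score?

Ivan

Sven: beats Aisha and Sofia; loses to Kwame and Ivan → score 2.
Kwame: beats Sven, Aisha, and Sofia; loses to Ivan → score 3.
Ivan: beats Sven, Kwame, Aisha, and Sofia → score 4.
Aisha: loses to Sven, Kwame, Ivan, and Sofia → score 0.
Sofia: beats Aisha; loses to Sven, Kwame, and Ivan → score 1.
Ivan has the best pairwise record.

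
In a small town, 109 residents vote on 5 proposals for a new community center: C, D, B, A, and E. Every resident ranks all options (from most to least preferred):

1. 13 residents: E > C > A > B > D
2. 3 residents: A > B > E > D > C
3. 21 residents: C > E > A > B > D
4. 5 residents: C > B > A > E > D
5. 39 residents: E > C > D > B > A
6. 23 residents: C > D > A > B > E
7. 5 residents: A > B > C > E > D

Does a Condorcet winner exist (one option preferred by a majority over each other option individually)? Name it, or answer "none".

E vs C: 55–54 for E.
E vs D: 86–23 for E.
E vs B: 73–36 for E.
E vs A: 73–36 for E.
E beats every other option head-to-head.

E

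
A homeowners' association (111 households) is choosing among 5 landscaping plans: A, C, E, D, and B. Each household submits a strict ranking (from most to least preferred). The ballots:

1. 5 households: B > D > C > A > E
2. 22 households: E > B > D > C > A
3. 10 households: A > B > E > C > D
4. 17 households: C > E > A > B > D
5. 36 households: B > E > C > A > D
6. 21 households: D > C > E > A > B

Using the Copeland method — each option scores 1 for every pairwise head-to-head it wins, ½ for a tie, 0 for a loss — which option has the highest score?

E

A: beats D; loses to C, E, and B → score 1.
C: beats A and D; loses to E and B → score 2.
E: beats A, C, D, and B → score 4.
D: loses to A, C, E, and B → score 0.
B: beats A, C, and D; loses to E → score 3.
E has the best pairwise record.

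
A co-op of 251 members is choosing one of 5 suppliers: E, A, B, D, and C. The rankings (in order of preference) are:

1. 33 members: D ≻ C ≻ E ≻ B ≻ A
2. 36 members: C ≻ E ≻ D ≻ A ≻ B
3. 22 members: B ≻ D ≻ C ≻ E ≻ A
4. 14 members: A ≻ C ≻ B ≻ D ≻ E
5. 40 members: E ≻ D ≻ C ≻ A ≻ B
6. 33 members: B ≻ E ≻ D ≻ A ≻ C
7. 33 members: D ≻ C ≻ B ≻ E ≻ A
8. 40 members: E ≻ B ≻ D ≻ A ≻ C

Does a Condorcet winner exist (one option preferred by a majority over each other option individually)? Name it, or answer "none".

Checking pairwise contests:
C beats E 138–113.
E beats A 237–14.
E beats B 149–102.
E beats D 149–102.
D beats C 201–50.
Every option loses at least one head-to-head, so there is no Condorcet winner.

none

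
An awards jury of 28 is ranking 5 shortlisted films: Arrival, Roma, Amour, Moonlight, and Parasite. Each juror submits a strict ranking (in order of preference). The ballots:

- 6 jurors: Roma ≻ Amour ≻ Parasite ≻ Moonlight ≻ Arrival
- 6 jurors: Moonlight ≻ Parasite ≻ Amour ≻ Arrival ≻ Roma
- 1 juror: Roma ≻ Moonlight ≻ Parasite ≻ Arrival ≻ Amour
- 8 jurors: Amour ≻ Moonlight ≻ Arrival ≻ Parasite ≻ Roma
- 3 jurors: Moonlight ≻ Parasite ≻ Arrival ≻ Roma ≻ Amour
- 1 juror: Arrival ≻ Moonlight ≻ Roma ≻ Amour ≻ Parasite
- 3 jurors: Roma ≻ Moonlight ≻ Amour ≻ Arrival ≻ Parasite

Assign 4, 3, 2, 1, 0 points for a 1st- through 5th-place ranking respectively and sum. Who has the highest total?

Arrival: 6·0 + 6·1 + 1·1 + 8·2 + 3·2 + 1·4 + 3·1 = 36
Roma: 6·4 + 6·0 + 1·4 + 8·0 + 3·1 + 1·2 + 3·4 = 45
Amour: 6·3 + 6·2 + 1·0 + 8·4 + 3·0 + 1·1 + 3·2 = 69
Moonlight: 6·1 + 6·4 + 1·3 + 8·3 + 3·4 + 1·3 + 3·3 = 81
Parasite: 6·2 + 6·3 + 1·2 + 8·1 + 3·3 + 1·0 + 3·0 = 49
Moonlight has the highest Borda score (81).

Moonlight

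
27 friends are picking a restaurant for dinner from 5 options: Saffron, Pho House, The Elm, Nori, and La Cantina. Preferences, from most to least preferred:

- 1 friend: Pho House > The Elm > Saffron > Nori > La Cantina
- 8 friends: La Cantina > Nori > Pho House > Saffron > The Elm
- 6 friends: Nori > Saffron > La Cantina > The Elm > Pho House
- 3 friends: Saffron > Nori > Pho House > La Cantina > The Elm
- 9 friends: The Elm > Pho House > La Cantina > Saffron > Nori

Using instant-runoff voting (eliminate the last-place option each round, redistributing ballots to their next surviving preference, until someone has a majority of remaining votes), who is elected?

Round 1: Saffron 3, Pho House 1, The Elm 9, Nori 6, La Cantina 8. Eliminate Pho House.
Round 2: Saffron 3, The Elm 10, Nori 6, La Cantina 8. Eliminate Saffron.
Round 3: The Elm 10, Nori 9, La Cantina 8. Eliminate La Cantina.
Round 4: The Elm 10, Nori 17. Nori has a majority.

Nori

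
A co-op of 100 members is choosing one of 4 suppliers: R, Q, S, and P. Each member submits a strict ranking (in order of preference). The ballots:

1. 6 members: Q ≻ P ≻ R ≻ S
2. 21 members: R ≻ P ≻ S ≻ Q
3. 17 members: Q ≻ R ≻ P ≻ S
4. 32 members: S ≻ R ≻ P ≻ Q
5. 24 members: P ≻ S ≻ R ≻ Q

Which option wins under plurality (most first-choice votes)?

S

First-place votes: R 21, Q 23, S 32, P 24.
S has the most first-place votes.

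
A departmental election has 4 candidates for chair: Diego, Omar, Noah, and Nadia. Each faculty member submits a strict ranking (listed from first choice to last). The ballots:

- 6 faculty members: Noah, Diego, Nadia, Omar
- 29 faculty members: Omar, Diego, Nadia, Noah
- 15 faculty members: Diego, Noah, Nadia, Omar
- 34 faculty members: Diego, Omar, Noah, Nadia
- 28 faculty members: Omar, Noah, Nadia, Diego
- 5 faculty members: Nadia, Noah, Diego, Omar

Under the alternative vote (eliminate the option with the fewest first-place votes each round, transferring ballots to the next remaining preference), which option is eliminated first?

Round 1: Diego 49, Omar 57, Noah 6, Nadia 5. Eliminate Nadia.

Nadia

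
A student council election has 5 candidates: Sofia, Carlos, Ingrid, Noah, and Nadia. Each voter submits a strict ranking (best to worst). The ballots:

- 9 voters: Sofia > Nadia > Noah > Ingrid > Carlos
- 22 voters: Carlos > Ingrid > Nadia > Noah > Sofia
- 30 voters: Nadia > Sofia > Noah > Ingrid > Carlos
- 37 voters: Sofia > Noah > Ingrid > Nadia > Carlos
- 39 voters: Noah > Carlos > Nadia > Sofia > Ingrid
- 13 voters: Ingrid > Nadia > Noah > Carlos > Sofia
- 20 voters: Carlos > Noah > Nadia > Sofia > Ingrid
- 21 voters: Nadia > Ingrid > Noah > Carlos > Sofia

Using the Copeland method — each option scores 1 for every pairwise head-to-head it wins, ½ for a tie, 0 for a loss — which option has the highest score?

Noah

Sofia: beats Ingrid; loses to Carlos, Noah, and Nadia → score 1.
Carlos: beats Sofia; loses to Ingrid, Noah, and Nadia → score 1.
Ingrid: beats Carlos; loses to Sofia, Noah, and Nadia → score 1.
Noah: beats Sofia, Carlos, Ingrid, and Nadia → score 4.
Nadia: beats Sofia, Carlos, and Ingrid; loses to Noah → score 3.
Noah has the best pairwise record.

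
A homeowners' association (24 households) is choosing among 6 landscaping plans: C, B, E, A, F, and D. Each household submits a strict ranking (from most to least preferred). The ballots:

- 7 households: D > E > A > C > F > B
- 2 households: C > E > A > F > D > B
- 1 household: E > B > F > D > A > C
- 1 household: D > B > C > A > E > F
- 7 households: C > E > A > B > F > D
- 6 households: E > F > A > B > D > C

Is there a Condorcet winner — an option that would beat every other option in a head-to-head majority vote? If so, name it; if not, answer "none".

E vs C: 14–10 for E.
E vs B: 23–1 for E.
E vs A: 23–1 for E.
E vs F: 24–0 for E.
E vs D: 16–8 for E.
E beats every other option head-to-head.

E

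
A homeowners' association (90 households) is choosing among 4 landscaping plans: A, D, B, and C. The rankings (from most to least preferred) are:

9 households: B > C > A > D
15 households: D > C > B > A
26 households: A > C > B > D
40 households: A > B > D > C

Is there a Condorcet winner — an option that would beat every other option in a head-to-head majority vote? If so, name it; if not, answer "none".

A vs D: 75–15 for A.
A vs B: 66–24 for A.
A vs C: 66–24 for A.
A beats every other option head-to-head.

A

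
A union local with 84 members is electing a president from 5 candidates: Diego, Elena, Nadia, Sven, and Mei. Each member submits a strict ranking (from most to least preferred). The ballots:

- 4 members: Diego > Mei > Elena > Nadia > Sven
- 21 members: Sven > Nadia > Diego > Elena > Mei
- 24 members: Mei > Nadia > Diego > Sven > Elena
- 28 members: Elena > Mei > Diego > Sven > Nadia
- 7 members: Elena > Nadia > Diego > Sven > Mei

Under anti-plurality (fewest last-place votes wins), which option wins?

Last-place votes: Diego 0, Elena 24, Nadia 28, Sven 4, Mei 28.
Diego is ranked last by the fewest voters, so Diego wins.

Diego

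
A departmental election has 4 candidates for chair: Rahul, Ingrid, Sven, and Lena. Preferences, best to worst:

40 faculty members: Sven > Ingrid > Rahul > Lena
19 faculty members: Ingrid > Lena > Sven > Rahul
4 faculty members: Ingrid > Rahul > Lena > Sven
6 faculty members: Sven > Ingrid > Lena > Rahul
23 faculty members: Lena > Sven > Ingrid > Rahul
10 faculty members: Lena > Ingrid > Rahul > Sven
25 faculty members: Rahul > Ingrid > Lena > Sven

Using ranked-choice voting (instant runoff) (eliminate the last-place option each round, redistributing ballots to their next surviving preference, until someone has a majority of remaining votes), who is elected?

Lena

Round 1: Rahul 25, Ingrid 23, Sven 46, Lena 33. Eliminate Ingrid.
Round 2: Rahul 29, Sven 46, Lena 52. Eliminate Rahul.
Round 3: Sven 46, Lena 81. Lena has a majority.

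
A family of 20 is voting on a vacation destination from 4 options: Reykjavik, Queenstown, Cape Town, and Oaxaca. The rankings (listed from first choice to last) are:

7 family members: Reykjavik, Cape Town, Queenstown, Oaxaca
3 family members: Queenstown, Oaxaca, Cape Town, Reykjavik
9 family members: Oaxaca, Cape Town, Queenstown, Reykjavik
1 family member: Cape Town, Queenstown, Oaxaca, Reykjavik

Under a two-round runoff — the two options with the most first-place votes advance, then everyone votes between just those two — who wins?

Round 1 first-place votes: Reykjavik 7, Queenstown 3, Cape Town 1, Oaxaca 9.
Oaxaca and Reykjavik advance.
Runoff: Oaxaca is preferred to Reykjavik by 13 voters; Reykjavik by 7.
Oaxaca wins the runoff.

Oaxaca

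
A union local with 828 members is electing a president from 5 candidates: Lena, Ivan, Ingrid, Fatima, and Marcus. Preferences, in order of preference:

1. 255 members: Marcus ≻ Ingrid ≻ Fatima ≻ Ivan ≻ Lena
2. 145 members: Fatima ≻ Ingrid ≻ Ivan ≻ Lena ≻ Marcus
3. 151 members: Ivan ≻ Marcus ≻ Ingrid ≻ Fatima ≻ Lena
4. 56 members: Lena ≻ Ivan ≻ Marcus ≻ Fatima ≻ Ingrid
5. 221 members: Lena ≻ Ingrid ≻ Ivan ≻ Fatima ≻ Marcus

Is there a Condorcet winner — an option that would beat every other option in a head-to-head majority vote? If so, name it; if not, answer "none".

none

Checking pairwise contests:
Ivan beats Lena 551–277.
Ingrid beats Ivan 621–207.
Marcus beats Ingrid 462–366.
Ivan beats Fatima 428–400.
Lena beats Marcus 422–406.
Every option loses at least one head-to-head, so there is no Condorcet winner.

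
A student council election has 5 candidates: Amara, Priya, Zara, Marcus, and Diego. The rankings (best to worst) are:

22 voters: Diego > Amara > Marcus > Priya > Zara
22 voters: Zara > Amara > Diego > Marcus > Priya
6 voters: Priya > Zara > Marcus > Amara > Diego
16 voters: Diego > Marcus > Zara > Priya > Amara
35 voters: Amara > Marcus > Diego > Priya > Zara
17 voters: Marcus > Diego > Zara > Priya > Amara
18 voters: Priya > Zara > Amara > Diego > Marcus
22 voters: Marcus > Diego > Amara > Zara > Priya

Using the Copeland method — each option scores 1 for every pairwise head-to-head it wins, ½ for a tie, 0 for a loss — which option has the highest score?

Amara

Amara: beats Priya, Marcus, and Diego; ties Zara → score 3.5.
Priya: beats Zara; loses to Amara, Marcus, and Diego → score 1.
Zara: ties Amara; loses to Priya, Marcus, and Diego → score 0.5.
Marcus: beats Priya, Zara, and Diego; loses to Amara → score 3.
Diego: beats Priya and Zara; loses to Amara and Marcus → score 2.
Amara has the best pairwise record.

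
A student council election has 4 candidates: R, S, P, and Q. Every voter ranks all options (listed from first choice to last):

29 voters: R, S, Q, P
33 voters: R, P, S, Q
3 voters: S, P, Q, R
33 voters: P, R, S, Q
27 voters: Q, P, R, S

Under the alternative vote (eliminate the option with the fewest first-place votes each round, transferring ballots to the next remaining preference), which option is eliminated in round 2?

Q

Round 1: R 62, S 3, P 33, Q 27. Eliminate S.
Round 2: R 62, P 36, Q 27. Eliminate Q.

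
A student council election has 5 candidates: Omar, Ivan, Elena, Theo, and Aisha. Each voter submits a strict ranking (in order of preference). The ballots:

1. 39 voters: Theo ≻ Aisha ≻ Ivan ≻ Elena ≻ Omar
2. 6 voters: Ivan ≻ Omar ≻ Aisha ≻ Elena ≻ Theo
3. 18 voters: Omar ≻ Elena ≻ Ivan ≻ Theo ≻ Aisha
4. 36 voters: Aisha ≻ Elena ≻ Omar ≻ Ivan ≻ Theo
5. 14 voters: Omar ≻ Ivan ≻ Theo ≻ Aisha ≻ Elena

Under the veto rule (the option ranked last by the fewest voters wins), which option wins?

Ivan

Last-place votes: Omar 39, Ivan 0, Elena 14, Theo 42, Aisha 18.
Ivan is ranked last by the fewest voters, so Ivan wins.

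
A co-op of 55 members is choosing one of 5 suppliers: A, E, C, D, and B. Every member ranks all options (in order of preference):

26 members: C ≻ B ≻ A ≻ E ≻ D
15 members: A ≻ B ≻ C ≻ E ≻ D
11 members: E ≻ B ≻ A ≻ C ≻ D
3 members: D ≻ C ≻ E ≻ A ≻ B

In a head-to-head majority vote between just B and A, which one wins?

B

Voters preferring B to A: 37; preferring A to B: 18.
B wins the head-to-head.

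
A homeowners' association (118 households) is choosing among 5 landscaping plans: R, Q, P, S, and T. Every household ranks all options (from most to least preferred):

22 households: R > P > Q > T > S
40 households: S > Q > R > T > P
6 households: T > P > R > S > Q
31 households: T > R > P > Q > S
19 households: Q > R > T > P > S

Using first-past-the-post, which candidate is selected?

S

First-place votes: R 22, Q 19, P 0, S 40, T 37.
S has the most first-place votes.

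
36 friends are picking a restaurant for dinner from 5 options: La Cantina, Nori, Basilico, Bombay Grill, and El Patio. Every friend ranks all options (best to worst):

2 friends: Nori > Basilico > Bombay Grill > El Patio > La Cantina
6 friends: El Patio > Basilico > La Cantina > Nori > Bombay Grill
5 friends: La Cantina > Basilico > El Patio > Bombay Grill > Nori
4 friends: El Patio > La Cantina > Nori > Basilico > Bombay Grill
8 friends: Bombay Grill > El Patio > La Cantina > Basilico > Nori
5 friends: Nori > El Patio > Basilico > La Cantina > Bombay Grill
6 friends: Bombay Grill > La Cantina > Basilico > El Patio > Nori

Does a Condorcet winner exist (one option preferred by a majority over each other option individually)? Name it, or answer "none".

El Patio

El Patio vs La Cantina: 25–11 for El Patio.
El Patio vs Nori: 29–7 for El Patio.
El Patio vs Basilico: 23–13 for El Patio.
El Patio vs Bombay Grill: 20–16 for El Patio.
El Patio beats every other option head-to-head.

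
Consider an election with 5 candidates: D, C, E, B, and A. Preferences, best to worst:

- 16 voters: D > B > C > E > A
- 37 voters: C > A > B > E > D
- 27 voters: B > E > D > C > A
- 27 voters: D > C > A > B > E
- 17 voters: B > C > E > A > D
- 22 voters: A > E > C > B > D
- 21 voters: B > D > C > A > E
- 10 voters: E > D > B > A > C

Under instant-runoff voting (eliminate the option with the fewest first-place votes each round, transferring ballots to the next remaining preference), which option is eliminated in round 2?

A

Round 1: D 43, C 37, E 10, B 65, A 22. Eliminate E.
Round 2: D 53, C 37, B 65, A 22. Eliminate A.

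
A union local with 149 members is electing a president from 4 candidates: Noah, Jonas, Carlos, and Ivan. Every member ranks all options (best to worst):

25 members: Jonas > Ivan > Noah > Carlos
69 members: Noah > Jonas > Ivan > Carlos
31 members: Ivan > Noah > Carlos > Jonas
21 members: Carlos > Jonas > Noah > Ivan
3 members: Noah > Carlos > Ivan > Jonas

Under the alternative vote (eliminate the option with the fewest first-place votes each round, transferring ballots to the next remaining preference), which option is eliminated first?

Round 1: Noah 72, Jonas 25, Carlos 21, Ivan 31. Eliminate Carlos.

Carlos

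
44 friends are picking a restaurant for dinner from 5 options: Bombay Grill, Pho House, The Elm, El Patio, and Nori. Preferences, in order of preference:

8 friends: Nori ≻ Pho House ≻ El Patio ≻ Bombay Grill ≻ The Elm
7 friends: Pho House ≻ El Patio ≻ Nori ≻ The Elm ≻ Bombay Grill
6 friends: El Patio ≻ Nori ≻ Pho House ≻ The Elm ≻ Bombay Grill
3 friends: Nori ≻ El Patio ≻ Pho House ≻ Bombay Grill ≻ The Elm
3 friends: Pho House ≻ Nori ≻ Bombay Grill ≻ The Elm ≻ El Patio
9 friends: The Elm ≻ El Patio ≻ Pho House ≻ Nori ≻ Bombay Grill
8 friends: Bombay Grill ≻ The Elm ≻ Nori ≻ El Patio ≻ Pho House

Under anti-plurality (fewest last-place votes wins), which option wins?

Nori

Last-place votes: Bombay Grill 22, Pho House 8, The Elm 11, El Patio 3, Nori 0.
Nori is ranked last by the fewest voters, so Nori wins.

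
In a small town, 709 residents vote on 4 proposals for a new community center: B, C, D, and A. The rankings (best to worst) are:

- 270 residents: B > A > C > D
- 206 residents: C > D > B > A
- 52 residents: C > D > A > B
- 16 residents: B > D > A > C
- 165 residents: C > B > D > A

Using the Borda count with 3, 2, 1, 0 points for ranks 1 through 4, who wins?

B: 270·3 + 206·1 + 52·0 + 16·3 + 165·2 = 1394
C: 270·1 + 206·3 + 52·3 + 16·0 + 165·3 = 1539
D: 270·0 + 206·2 + 52·2 + 16·2 + 165·1 = 713
A: 270·2 + 206·0 + 52·1 + 16·1 + 165·0 = 608
C has the highest Borda score (1539).

C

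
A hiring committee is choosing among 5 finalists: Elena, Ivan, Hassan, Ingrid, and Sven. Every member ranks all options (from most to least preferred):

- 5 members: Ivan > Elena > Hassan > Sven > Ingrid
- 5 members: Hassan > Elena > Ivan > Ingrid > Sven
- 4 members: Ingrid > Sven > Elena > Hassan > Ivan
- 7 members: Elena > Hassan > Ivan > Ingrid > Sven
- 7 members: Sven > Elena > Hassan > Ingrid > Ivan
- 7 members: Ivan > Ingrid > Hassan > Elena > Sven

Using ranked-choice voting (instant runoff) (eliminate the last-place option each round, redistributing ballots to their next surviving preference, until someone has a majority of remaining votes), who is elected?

Elena

Round 1: Elena 7, Ivan 12, Hassan 5, Ingrid 4, Sven 7. Eliminate Ingrid.
Round 2: Elena 7, Ivan 12, Hassan 5, Sven 11. Eliminate Hassan.
Round 3: Elena 12, Ivan 12, Sven 11. Eliminate Sven.
Round 4: Elena 23, Ivan 12. Elena has a majority.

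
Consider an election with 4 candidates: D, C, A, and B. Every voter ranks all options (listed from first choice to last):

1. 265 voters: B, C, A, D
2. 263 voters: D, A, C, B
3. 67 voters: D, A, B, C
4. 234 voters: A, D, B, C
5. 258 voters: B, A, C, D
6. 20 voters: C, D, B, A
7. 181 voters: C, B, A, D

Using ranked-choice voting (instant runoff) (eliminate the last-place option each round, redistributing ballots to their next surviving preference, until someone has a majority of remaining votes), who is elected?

Round 1: D 330, C 201, A 234, B 523. Eliminate C.
Round 2: D 350, A 234, B 704. B has a majority.

B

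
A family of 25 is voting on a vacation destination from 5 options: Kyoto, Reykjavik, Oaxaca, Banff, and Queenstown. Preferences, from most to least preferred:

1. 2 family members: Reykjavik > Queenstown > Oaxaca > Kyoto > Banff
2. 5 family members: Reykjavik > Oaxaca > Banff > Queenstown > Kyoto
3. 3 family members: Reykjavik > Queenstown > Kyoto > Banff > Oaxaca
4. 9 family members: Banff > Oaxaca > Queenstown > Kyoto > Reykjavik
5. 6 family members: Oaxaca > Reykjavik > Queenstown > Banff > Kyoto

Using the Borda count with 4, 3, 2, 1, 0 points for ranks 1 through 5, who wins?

Oaxaca

Kyoto: 2·1 + 5·0 + 3·2 + 9·1 + 6·0 = 17
Reykjavik: 2·4 + 5·4 + 3·4 + 9·0 + 6·3 = 58
Oaxaca: 2·2 + 5·3 + 3·0 + 9·3 + 6·4 = 70
Banff: 2·0 + 5·2 + 3·1 + 9·4 + 6·1 = 55
Queenstown: 2·3 + 5·1 + 3·3 + 9·2 + 6·2 = 50
Oaxaca has the highest Borda score (70).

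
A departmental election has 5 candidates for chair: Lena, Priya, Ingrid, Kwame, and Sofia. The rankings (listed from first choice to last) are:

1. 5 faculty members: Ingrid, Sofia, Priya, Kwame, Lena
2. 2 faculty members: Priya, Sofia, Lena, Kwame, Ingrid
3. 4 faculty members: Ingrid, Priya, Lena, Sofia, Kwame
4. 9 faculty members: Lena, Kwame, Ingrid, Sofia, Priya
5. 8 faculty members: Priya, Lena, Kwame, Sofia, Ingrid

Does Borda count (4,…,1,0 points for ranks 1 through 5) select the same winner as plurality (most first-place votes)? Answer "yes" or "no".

no

Borda — scores: Lena 72, Priya 62, Ingrid 54, Kwame 50, Sofia 42. Winner: Lena.
Plurality — first-place votes: Lena 9, Priya 10, Ingrid 9, Kwame 0, Sofia 0. Winner: Priya.
The two methods disagree.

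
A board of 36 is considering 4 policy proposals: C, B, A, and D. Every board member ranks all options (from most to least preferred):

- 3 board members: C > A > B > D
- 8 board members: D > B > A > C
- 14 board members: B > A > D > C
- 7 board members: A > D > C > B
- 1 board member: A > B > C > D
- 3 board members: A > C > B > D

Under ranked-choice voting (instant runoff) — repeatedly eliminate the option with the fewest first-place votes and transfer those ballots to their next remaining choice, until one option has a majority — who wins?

Round 1: C 3, B 14, A 11, D 8. Eliminate C.
Round 2: B 14, A 14, D 8. Eliminate D.
Round 3: B 22, A 14. B has a majority.

B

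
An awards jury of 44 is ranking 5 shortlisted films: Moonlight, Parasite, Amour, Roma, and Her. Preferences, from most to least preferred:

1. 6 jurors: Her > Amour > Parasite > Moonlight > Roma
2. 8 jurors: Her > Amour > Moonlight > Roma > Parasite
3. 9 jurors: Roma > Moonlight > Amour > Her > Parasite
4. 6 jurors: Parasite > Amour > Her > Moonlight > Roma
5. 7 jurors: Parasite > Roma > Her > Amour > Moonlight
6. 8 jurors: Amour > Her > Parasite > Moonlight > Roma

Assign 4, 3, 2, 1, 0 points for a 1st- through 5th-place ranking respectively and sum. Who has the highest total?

Moonlight: 6·1 + 8·2 + 9·3 + 6·1 + 7·0 + 8·1 = 63
Parasite: 6·2 + 8·0 + 9·0 + 6·4 + 7·4 + 8·2 = 80
Amour: 6·3 + 8·3 + 9·2 + 6·3 + 7·1 + 8·4 = 117
Roma: 6·0 + 8·1 + 9·4 + 6·0 + 7·3 + 8·0 = 65
Her: 6·4 + 8·4 + 9·1 + 6·2 + 7·2 + 8·3 = 115
Amour has the highest Borda score (117).

Amour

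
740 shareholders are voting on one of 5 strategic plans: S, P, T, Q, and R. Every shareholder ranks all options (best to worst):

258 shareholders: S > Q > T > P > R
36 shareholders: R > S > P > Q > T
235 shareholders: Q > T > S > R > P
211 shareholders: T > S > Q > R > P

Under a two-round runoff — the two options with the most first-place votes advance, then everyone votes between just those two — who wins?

S

Round 1 first-place votes: S 258, P 0, T 211, Q 235, R 36.
S and Q advance.
Runoff: S is preferred to Q by 505 voters; Q by 235.
S wins the runoff.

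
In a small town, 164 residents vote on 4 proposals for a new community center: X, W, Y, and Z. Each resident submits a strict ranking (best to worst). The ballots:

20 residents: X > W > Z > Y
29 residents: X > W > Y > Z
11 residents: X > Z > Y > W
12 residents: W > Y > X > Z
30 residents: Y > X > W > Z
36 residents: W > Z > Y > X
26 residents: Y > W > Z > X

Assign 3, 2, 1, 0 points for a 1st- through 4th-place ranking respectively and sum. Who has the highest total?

X: 20·3 + 29·3 + 11·3 + 12·1 + 30·2 + 36·0 + 26·0 = 252
W: 20·2 + 29·2 + 11·0 + 12·3 + 30·1 + 36·3 + 26·2 = 324
Y: 20·0 + 29·1 + 11·1 + 12·2 + 30·3 + 36·1 + 26·3 = 268
Z: 20·1 + 29·0 + 11·2 + 12·0 + 30·0 + 36·2 + 26·1 = 140
W has the highest Borda score (324).

W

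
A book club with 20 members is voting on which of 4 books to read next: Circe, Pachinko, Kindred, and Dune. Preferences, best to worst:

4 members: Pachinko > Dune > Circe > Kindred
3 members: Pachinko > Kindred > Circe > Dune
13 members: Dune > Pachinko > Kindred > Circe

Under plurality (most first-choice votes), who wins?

Dune

First-place votes: Circe 0, Pachinko 7, Kindred 0, Dune 13.
Dune has the most first-place votes.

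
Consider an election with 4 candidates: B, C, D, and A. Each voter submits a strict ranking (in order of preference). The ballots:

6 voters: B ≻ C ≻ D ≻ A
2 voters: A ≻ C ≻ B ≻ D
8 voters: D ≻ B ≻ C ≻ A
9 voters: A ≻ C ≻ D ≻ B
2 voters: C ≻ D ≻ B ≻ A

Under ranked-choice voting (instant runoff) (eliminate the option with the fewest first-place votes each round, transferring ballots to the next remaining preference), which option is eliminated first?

Round 1: B 6, C 2, D 8, A 11. Eliminate C.

C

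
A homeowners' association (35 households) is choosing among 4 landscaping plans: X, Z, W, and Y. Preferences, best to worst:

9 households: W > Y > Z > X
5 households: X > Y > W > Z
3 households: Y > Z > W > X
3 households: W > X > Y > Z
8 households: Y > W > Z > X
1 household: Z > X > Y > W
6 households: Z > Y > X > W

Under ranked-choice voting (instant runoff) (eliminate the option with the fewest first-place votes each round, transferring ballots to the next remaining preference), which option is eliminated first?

Round 1: X 5, Z 7, W 12, Y 11. Eliminate X.

X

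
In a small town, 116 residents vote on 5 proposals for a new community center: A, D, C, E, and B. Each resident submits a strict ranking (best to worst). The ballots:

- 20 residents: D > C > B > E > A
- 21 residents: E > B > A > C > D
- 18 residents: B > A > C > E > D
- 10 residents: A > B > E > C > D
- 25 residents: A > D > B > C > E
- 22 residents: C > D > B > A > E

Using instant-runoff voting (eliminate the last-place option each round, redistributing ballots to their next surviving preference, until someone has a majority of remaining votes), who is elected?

A

Round 1: A 35, D 20, C 22, E 21, B 18. Eliminate B.
Round 2: A 53, D 20, C 22, E 21. Eliminate D.
Round 3: A 53, C 42, E 21. Eliminate E.
Round 4: A 74, C 42. A has a majority.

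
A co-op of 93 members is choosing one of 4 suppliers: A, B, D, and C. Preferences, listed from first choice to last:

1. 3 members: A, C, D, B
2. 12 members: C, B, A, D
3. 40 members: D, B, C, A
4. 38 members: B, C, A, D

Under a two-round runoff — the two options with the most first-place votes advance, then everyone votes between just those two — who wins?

B

Round 1 first-place votes: A 3, B 38, D 40, C 12.
D and B advance.
Runoff: D is preferred to B by 43 voters; B by 50.
B wins the runoff.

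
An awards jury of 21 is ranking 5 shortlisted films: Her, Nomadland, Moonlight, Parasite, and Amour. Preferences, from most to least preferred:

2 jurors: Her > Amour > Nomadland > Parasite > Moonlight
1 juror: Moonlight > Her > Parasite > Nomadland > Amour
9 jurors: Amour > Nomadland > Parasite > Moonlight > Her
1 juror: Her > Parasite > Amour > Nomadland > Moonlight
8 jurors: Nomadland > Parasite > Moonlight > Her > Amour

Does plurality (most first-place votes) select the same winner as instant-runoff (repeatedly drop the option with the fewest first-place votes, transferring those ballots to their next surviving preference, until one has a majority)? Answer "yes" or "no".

yes

Plurality — first-place votes: Her 3, Nomadland 8, Moonlight 1, Parasite 0, Amour 9. Winner: Amour.
Instant-runoff — R1 Her 3, Nomadland 8, Moonlight 1, Parasite 0, Amour 9 (Parasite out); R2 Her 3, Nomadland 8, Moonlight 1, Amour 9 (Moonlight out); R3 Her 4, Nomadland 8, Amour 9 (Her out); R4 Nomadland 9, Amour 12 (Amour winner). Winner: Amour.
The two methods agree.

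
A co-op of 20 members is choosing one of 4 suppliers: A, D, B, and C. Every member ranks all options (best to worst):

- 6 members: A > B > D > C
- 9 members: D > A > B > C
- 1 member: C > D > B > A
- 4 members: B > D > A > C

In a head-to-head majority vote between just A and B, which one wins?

A

Voters preferring A to B: 15; preferring B to A: 5.
A wins the head-to-head.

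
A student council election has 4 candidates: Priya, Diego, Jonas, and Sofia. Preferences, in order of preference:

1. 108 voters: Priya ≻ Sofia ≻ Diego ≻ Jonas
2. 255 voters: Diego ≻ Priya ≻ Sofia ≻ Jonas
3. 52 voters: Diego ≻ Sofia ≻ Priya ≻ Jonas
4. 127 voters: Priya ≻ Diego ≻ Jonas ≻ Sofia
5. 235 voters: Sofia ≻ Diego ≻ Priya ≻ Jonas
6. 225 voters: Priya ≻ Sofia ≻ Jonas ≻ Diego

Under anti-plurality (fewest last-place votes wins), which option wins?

Priya

Last-place votes: Priya 0, Diego 225, Jonas 650, Sofia 127.
Priya is ranked last by the fewest voters, so Priya wins.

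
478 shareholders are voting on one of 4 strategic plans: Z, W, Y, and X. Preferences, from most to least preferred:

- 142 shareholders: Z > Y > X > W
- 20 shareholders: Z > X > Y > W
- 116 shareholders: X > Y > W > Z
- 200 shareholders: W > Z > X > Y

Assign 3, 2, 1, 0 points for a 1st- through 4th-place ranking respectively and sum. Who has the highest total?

Z: 142·3 + 20·3 + 116·0 + 200·2 = 886
W: 142·0 + 20·0 + 116·1 + 200·3 = 716
Y: 142·2 + 20·1 + 116·2 + 200·0 = 536
X: 142·1 + 20·2 + 116·3 + 200·1 = 730
Z has the highest Borda score (886).

Z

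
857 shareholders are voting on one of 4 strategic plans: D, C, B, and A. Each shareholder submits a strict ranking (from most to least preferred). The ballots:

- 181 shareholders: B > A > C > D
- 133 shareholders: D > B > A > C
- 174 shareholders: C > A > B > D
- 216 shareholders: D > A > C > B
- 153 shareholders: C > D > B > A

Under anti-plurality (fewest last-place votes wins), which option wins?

Last-place votes: D 355, C 133, B 216, A 153.
C is ranked last by the fewest voters, so C wins.

C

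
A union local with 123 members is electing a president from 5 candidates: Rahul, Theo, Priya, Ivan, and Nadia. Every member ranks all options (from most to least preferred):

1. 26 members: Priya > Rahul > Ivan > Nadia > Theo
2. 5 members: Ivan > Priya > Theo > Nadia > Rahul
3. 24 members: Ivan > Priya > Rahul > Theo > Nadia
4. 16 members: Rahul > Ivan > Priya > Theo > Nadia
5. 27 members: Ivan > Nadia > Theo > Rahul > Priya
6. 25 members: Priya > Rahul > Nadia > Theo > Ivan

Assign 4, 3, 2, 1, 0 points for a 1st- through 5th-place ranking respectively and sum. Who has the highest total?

Rahul: 26·3 + 5·0 + 24·2 + 16·4 + 27·1 + 25·3 = 292
Theo: 26·0 + 5·2 + 24·1 + 16·1 + 27·2 + 25·1 = 129
Priya: 26·4 + 5·3 + 24·3 + 16·2 + 27·0 + 25·4 = 323
Ivan: 26·2 + 5·4 + 24·4 + 16·3 + 27·4 + 25·0 = 324
Nadia: 26·1 + 5·1 + 24·0 + 16·0 + 27·3 + 25·2 = 162
Ivan has the highest Borda score (324).

Ivan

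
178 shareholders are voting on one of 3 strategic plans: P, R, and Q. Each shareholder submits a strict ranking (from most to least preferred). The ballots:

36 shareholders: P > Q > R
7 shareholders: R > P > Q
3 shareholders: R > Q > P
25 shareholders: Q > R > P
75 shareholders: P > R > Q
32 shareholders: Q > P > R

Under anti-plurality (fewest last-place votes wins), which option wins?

Last-place votes: P 28, R 68, Q 82.
P is ranked last by the fewest voters, so P wins.

P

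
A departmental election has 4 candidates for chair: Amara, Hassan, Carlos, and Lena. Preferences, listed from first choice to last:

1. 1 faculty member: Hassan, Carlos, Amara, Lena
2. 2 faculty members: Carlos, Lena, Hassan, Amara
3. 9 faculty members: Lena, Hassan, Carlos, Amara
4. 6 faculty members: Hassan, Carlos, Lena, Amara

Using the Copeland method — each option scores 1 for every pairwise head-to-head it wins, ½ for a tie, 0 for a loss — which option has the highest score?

Amara: loses to Hassan, Carlos, and Lena → score 0.
Hassan: beats Amara and Carlos; loses to Lena → score 2.
Carlos: beats Amara; ties Lena; loses to Hassan → score 1.5.
Lena: beats Amara and Hassan; ties Carlos → score 2.5.
Lena has the best pairwise record.

Lena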